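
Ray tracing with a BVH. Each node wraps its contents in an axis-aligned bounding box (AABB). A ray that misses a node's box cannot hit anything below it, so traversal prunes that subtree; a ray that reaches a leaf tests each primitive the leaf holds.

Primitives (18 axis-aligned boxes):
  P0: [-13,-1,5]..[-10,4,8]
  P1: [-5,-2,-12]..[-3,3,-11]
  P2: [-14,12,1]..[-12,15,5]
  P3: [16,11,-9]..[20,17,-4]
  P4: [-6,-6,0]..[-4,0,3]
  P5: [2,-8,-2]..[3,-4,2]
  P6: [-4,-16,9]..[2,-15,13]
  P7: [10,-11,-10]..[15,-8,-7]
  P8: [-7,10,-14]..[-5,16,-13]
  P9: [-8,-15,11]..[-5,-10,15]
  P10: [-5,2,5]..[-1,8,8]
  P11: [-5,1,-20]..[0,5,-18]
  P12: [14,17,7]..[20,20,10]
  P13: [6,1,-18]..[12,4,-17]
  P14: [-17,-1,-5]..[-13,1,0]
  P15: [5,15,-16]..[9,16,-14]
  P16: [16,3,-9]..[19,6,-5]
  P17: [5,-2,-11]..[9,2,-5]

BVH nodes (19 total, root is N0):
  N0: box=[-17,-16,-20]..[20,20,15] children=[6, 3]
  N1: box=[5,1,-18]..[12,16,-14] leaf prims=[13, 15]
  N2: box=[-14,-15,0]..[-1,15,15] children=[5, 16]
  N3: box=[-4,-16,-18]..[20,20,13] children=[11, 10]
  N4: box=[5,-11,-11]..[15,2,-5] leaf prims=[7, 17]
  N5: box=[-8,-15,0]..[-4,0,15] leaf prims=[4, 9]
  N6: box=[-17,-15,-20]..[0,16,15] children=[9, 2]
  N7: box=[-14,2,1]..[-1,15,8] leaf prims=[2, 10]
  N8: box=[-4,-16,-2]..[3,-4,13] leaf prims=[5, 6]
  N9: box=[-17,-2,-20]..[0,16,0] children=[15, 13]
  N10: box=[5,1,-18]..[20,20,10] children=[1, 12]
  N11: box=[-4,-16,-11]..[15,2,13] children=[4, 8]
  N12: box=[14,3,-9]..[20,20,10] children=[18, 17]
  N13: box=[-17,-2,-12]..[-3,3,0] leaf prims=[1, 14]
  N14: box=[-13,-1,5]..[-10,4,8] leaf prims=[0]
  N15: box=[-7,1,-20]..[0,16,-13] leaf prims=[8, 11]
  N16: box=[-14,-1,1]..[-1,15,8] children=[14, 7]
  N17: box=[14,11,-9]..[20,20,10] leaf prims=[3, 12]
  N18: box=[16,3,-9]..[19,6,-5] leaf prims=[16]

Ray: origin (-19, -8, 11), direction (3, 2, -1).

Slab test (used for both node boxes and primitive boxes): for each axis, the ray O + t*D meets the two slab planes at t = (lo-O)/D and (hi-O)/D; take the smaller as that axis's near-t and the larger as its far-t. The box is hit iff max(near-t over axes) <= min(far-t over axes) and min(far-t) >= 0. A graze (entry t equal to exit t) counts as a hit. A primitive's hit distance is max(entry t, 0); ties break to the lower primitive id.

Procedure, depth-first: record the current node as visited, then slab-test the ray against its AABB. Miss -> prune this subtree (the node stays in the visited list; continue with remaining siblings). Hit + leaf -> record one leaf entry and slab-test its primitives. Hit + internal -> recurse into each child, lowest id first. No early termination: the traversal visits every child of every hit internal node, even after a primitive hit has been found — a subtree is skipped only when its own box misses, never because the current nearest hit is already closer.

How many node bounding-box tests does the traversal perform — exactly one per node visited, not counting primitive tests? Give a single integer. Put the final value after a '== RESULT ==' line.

Walk:
N0 x:[2/3,13] y:[-4,14] z:[-4,31] -> hit [2/3,13], descend [3, 6]
  N3 x:[5,13] y:[-4,14] z:[-2,29] -> hit [5,13], descend [10, 11]
    N10 x:[8,13] y:[9/2,14] z:[1,29] -> hit [8,13], descend [1, 12]
      N1 x:[8,31/3] y:[9/2,12] z:[25,29] -> miss, prune
      N12 x:[11,13] y:[11/2,14] z:[1,20] -> hit [11,13], descend [17, 18]
        N17 x:[11,13] y:[19/2,14] z:[1,20] -> hit [11,13] leaf, test {P3(miss), P12(miss)}
        N18 x:[35/3,38/3] y:[11/2,7] z:[16,20] -> miss, prune
    N11 x:[5,34/3] y:[-4,5] z:[-2,22] -> hit [5,5], descend [4, 8]
      N4 x:[8,34/3] y:[-3/2,5] z:[16,22] -> miss, prune
      N8 x:[5,22/3] y:[-4,2] z:[-2,13] -> miss, prune
  N6 x:[2/3,19/3] y:[-7/2,12] z:[-4,31] -> hit [2/3,19/3], descend [2, 9]
    N2 x:[5/3,6] y:[-7/2,23/2] z:[-4,11] -> hit [5/3,6], descend [5, 16]
      N5 x:[11/3,5] y:[-7/2,4] z:[-4,11] -> hit [11/3,4] leaf, test {P4(miss), P9(miss)}
      N16 x:[5/3,6] y:[7/2,23/2] z:[3,10] -> hit [7/2,6], descend [7, 14]
        N7 x:[5/3,6] y:[5,23/2] z:[3,10] -> hit [5,6] leaf, test {P2(miss), P10@t=5}
        N14 x:[2,3] y:[7/2,6] z:[3,6] -> miss, prune
    N9 x:[2/3,19/3] y:[3,12] z:[11,31] -> miss, prune

order=[0, 3, 10, 1, 12, 17, 18, 11, 4, 8, 6, 2, 5, 16, 7, 14, 9]  |boxes|=17  |leaves|=3  hit=P10

== RESULT ==
17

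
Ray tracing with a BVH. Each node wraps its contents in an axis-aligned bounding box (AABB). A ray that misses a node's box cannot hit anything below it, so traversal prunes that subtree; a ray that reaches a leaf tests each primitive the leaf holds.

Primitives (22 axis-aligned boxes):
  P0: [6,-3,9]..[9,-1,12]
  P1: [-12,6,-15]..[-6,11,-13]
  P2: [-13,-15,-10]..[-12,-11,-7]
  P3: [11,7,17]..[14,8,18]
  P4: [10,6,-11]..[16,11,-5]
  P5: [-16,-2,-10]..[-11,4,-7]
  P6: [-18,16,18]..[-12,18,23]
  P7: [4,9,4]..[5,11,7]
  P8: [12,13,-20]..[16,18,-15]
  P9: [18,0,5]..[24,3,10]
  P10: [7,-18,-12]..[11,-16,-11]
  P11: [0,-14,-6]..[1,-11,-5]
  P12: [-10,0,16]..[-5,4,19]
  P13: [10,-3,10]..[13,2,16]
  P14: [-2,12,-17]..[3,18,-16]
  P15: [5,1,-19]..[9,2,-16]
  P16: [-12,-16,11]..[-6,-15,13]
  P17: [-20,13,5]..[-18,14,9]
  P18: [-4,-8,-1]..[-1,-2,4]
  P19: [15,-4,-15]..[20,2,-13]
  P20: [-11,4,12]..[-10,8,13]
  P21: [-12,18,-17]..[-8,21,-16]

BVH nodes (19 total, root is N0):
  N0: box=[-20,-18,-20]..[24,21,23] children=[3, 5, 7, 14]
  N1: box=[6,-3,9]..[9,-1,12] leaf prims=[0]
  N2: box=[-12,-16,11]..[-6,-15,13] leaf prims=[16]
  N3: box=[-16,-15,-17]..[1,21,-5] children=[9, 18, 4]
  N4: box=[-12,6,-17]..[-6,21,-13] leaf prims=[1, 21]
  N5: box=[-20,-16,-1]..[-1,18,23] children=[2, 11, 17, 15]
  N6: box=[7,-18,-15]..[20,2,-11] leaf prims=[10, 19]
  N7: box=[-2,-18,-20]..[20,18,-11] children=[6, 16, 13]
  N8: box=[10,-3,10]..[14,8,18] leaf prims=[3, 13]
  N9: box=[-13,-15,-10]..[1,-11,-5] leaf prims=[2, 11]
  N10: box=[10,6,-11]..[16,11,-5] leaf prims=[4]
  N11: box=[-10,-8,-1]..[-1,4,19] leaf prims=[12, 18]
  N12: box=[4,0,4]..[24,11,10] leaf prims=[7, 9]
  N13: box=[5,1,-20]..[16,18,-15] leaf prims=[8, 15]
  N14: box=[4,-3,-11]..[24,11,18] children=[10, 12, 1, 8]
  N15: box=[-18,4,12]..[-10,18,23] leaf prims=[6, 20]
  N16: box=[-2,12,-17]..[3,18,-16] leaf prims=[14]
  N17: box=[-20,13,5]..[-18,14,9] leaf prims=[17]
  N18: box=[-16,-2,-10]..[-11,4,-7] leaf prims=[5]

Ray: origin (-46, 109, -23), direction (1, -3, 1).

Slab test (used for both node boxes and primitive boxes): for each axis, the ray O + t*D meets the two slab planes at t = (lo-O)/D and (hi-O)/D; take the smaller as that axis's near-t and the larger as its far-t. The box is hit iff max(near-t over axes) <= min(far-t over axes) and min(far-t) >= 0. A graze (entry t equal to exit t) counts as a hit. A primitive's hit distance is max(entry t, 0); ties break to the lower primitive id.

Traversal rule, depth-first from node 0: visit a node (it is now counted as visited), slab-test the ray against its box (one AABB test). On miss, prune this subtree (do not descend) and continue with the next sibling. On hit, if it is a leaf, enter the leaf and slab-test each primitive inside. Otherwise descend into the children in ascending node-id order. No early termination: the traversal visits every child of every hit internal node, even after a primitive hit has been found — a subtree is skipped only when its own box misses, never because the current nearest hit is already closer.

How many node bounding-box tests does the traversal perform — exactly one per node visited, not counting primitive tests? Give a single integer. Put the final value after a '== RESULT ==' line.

Walk:
N0 x:[26,70] y:[88/3,127/3] z:[3,46] -> hit [88/3,127/3], descend [3, 5, 7, 14]
  N3 x:[30,47] y:[88/3,124/3] z:[6,18] -> miss, prune
  N5 x:[26,45] y:[91/3,125/3] z:[22,46] -> hit [91/3,125/3], descend [2, 11, 15, 17]
    N2 x:[34,40] y:[124/3,125/3] z:[34,36] -> miss, prune
    N11 x:[36,45] y:[35,39] z:[22,42] -> hit [36,39] leaf, test {P12(miss), P18(miss)}
    N15 x:[28,36] y:[91/3,35] z:[35,46] -> hit [35,35] leaf, test {P6(miss), P20@t=35}
    N17 x:[26,28] y:[95/3,32] z:[28,32] -> miss, prune
  N7 x:[44,66] y:[91/3,127/3] z:[3,12] -> miss, prune
  N14 x:[50,70] y:[98/3,112/3] z:[12,41] -> miss, prune

9 AABB tests over nodes [0, 3, 5, 2, 11, 15, 17, 7, 14]; 2 leaves entered; closest P20.

== RESULT ==
9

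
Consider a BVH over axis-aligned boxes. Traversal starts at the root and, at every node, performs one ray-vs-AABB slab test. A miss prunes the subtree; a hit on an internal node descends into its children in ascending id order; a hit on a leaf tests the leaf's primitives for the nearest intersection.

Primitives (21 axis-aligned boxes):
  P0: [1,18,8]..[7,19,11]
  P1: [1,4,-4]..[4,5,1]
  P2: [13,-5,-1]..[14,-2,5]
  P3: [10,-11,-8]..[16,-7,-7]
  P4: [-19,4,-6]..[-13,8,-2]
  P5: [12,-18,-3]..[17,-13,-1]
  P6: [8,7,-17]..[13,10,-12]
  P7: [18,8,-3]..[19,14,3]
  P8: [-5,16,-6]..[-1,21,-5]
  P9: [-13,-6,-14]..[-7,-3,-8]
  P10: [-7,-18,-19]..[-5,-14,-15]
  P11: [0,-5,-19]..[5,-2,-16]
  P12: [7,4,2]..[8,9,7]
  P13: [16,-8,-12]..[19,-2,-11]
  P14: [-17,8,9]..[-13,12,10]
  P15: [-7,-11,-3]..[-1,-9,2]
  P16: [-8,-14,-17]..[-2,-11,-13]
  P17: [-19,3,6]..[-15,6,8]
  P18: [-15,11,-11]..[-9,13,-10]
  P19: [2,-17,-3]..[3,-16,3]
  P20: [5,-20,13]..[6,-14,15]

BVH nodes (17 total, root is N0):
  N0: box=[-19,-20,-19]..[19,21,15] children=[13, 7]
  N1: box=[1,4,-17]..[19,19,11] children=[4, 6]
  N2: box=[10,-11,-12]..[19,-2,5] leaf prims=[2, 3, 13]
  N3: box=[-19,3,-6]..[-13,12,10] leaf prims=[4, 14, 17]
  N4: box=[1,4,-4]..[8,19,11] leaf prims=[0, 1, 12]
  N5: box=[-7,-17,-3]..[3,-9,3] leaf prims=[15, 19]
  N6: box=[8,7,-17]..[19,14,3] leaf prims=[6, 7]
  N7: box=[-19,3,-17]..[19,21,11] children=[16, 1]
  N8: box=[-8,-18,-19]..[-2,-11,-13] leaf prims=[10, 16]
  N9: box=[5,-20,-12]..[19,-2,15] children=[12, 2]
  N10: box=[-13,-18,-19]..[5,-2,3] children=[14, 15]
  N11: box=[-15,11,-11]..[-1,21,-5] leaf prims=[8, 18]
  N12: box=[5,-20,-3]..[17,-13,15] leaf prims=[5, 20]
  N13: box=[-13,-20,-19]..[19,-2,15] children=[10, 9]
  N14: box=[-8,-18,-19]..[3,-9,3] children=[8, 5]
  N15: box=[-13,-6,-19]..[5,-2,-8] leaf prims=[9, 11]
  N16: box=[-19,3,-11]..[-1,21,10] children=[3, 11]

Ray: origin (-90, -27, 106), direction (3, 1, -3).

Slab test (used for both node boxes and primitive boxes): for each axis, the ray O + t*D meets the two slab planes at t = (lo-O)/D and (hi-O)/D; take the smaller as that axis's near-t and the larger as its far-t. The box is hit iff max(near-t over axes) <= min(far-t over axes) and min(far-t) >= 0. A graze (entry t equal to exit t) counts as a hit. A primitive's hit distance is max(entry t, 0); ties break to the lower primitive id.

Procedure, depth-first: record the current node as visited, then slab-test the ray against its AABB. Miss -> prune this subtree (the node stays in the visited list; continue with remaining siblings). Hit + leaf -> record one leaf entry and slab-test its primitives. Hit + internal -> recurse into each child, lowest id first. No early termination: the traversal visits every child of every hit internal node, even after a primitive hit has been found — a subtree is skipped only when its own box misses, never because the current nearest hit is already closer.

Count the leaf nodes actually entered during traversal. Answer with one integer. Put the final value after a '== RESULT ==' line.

Walk:
N0 x:[71/3,109/3] y:[7,48] z:[91/3,125/3] -> hit [91/3,109/3], descend [7, 13]
  N7 x:[71/3,109/3] y:[30,48] z:[95/3,41] -> hit [95/3,109/3], descend [1, 16]
    N1 x:[91/3,109/3] y:[31,46] z:[95/3,41] -> hit [95/3,109/3], descend [4, 6]
      N4 x:[91/3,98/3] y:[31,46] z:[95/3,110/3] -> hit [95/3,98/3] leaf, test {P0(miss), P1(miss), P12(miss)}
      N6 x:[98/3,109/3] y:[34,41] z:[103/3,41] -> hit [103/3,109/3] leaf, test {P6(miss), P7@t=36}
    N16 x:[71/3,89/3] y:[30,48] z:[32,39] -> miss, prune
  N13 x:[77/3,109/3] y:[7,25] z:[91/3,125/3] -> miss, prune

Summary -> nodes [0, 7, 1, 4, 6, 16, 13]; box-tests=7; leaf-entries=2; first=P7

== RESULT ==
2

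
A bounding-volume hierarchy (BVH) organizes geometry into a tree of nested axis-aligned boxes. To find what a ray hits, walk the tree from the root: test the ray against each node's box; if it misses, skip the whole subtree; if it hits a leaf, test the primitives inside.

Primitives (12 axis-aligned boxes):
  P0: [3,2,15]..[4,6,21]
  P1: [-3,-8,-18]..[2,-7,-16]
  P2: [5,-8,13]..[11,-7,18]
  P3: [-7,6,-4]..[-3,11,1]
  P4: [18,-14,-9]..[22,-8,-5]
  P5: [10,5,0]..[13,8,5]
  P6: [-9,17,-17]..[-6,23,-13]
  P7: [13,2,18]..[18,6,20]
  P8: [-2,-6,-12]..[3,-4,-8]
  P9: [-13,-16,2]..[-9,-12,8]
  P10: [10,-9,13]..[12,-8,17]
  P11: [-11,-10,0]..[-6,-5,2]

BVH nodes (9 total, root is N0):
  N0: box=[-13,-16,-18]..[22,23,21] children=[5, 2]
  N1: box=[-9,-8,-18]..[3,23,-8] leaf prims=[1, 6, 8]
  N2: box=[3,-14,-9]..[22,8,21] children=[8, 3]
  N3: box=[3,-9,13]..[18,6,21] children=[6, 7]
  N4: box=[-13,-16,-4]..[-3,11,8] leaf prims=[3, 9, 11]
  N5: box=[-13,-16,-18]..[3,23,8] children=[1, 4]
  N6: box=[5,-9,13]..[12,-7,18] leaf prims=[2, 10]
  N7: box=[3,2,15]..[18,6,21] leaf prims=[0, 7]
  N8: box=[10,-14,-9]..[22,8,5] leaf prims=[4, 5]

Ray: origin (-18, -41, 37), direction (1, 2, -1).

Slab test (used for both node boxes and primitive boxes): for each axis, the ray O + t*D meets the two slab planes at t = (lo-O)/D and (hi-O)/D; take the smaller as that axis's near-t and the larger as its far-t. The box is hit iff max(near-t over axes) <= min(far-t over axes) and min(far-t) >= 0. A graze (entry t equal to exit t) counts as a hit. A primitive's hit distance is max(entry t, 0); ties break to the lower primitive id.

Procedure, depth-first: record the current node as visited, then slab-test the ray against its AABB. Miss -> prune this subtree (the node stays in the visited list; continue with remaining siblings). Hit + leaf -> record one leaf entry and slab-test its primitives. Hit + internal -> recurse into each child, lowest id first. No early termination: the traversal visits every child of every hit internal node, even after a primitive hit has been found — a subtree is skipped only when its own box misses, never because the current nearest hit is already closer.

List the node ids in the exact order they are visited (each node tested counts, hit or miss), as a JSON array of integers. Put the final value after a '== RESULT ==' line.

Walk:
N0 x:[5,40] y:[25/2,32] z:[16,55] -> hit [16,32], descend [2, 5]
  N2 x:[21,40] y:[27/2,49/2] z:[16,46] -> hit [21,49/2], descend [3, 8]
    N3 x:[21,36] y:[16,47/2] z:[16,24] -> hit [21,47/2], descend [6, 7]
      N6 x:[23,30] y:[16,17] z:[19,24] -> miss, prune
      N7 x:[21,36] y:[43/2,47/2] z:[16,22] -> hit [43/2,22] leaf, test {P0@t=43/2, P7(miss)}
    N8 x:[28,40] y:[27/2,49/2] z:[32,46] -> miss, prune
  N5 x:[5,21] y:[25/2,32] z:[29,55] -> miss, prune

Visited [0, 2, 3, 6, 7, 8, 5]. Tests: 7 box, 1 leaf. Nearest: P0.

== RESULT ==
[0, 2, 3, 6, 7, 8, 5]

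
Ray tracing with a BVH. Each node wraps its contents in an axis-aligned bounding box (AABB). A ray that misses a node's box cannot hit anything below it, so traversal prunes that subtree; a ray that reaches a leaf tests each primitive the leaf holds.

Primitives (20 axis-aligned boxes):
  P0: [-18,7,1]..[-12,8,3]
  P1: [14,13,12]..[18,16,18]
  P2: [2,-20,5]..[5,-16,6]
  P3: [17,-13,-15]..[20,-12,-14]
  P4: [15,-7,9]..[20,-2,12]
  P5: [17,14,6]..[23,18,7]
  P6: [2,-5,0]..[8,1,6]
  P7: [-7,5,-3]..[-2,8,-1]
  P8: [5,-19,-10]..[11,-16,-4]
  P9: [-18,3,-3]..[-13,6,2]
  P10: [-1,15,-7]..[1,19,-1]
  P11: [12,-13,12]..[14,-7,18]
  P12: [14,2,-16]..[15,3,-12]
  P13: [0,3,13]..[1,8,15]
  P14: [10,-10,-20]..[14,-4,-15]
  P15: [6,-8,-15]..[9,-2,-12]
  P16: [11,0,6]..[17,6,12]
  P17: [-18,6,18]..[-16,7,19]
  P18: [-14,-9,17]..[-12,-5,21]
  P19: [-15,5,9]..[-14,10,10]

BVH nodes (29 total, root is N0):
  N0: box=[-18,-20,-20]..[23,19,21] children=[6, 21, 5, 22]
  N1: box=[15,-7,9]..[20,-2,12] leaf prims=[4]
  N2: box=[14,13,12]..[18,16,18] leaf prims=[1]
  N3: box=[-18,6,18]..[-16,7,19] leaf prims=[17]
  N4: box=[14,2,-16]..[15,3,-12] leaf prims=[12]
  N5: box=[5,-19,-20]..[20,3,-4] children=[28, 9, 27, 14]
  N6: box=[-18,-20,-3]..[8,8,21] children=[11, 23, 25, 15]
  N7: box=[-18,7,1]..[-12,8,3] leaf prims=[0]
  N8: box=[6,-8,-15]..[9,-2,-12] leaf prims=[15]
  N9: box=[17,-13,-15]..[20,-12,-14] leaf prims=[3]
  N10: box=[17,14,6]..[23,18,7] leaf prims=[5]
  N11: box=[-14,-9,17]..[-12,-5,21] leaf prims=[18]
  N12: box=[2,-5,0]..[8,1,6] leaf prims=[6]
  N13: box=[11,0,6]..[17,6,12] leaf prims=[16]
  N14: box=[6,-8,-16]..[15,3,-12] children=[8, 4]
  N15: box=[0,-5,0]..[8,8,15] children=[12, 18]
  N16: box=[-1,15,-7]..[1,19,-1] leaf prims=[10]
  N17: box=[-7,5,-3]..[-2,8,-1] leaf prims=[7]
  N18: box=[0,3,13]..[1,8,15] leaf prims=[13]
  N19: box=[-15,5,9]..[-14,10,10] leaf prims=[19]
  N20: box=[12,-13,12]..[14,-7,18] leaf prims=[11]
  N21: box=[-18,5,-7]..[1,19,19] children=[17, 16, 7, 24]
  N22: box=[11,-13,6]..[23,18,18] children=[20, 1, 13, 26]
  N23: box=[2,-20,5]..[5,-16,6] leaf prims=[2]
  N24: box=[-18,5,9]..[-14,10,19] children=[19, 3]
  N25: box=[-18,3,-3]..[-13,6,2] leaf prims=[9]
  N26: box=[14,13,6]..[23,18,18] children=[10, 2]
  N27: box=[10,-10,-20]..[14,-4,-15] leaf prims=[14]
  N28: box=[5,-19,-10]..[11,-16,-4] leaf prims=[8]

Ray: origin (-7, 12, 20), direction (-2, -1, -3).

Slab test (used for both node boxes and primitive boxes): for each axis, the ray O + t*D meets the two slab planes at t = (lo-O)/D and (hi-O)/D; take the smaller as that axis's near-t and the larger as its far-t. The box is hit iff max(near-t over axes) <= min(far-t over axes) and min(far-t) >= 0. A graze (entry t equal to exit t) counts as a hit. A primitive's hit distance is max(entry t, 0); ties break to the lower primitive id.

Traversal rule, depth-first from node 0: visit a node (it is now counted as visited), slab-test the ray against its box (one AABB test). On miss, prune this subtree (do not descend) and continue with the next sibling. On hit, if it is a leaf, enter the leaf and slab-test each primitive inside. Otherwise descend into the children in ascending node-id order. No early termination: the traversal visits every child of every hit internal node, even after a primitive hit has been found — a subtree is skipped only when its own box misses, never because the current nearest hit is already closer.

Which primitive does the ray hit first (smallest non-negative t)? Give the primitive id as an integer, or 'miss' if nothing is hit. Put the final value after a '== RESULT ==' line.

Traverse from the root:
N0 x:[-15,11/2] y:[-7,32] z:[-1/3,40/3] -> hit [-1/3,11/2], descend [5, 6, 21, 22]
  N5 x:[-27/2,-6] y:[9,31] z:[8,40/3] -> miss, prune
  N6 x:[-15/2,11/2] y:[4,32] z:[-1/3,23/3] -> hit [4,11/2], descend [11, 15, 23, 25]
    N11 x:[5/2,7/2] y:[17,21] z:[-1/3,1] -> miss, prune
    N15 x:[-15/2,-7/2] y:[4,17] z:[5/3,20/3] -> miss, prune
    N23 x:[-6,-9/2] y:[28,32] z:[14/3,5] -> miss, prune
    N25 x:[3,11/2] y:[6,9] z:[6,23/3] -> miss, prune
  N21 x:[-4,11/2] y:[-7,7] z:[1/3,9] -> hit [1/3,11/2], descend [7, 16, 17, 24]
    N7 x:[5/2,11/2] y:[4,5] z:[17/3,19/3] -> miss, prune
    N16 x:[-4,-3] y:[-7,-3] z:[7,9] -> miss, prune
    N17 x:[-5/2,0] y:[4,7] z:[7,23/3] -> miss, prune
    N24 x:[7/2,11/2] y:[2,7] z:[1/3,11/3] -> hit [7/2,11/3], descend [3, 19]
      N3 x:[9/2,11/2] y:[5,6] z:[1/3,2/3] -> miss, prune
      N19 x:[7/2,4] y:[2,7] z:[10/3,11/3] -> hit [7/2,11/3] leaf, test {P19@t=7/2}
  N22 x:[-15,-9] y:[-6,25] z:[2/3,14/3] -> miss, prune

Summary -> nodes [0, 5, 6, 11, 15, 23, 25, 21, 7, 16, 17, 24, 3, 19, 22]; box-tests=15; leaf-entries=1; first=P19

== RESULT ==
19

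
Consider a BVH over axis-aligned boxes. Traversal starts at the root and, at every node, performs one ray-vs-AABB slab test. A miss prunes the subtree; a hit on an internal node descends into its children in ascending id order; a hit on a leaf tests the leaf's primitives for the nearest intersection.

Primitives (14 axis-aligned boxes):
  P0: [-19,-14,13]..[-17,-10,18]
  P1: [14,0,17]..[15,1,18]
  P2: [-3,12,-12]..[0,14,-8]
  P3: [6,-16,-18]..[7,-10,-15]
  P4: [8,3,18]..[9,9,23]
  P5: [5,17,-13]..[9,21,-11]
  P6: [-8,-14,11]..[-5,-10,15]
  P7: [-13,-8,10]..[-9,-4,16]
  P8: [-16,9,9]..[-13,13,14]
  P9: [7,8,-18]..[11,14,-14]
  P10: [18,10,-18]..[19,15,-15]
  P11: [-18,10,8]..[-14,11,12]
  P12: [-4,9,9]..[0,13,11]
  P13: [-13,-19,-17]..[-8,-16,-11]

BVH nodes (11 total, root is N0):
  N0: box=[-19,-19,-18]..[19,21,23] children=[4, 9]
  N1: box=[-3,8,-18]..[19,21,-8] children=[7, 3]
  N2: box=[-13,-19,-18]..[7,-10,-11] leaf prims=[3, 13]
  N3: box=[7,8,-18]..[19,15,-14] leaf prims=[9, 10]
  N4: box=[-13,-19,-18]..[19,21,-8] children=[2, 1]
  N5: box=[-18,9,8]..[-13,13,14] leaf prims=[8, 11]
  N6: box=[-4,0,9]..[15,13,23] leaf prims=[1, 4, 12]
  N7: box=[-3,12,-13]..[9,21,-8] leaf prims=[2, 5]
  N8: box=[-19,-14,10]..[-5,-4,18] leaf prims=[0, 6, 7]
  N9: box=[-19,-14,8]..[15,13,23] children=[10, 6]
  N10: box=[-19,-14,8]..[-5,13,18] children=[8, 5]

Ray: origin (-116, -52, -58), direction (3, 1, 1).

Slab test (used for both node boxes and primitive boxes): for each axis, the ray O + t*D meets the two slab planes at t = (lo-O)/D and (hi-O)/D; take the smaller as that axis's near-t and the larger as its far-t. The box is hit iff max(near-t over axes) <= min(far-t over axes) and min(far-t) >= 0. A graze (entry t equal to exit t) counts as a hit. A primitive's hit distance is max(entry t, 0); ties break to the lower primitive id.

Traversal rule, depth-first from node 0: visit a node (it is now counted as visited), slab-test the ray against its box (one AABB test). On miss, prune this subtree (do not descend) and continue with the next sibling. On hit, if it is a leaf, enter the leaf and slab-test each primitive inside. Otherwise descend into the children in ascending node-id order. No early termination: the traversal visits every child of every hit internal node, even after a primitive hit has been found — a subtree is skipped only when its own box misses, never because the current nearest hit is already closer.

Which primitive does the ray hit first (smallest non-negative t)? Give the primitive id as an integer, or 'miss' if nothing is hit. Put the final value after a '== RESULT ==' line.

Walk:
N0 x:[97/3,45] y:[33,73] z:[40,81] -> hit [40,45], descend [4, 9]
  N4 x:[103/3,45] y:[33,73] z:[40,50] -> hit [40,45], descend [1, 2]
    N1 x:[113/3,45] y:[60,73] z:[40,50] -> miss, prune
    N2 x:[103/3,41] y:[33,42] z:[40,47] -> hit [40,41] leaf, test {P3@t=122/3, P13(miss)}
  N9 x:[97/3,131/3] y:[38,65] z:[66,81] -> miss, prune

Summary -> nodes [0, 4, 1, 2, 9]; box-tests=5; leaf-entries=1; first=P3

== RESULT ==
3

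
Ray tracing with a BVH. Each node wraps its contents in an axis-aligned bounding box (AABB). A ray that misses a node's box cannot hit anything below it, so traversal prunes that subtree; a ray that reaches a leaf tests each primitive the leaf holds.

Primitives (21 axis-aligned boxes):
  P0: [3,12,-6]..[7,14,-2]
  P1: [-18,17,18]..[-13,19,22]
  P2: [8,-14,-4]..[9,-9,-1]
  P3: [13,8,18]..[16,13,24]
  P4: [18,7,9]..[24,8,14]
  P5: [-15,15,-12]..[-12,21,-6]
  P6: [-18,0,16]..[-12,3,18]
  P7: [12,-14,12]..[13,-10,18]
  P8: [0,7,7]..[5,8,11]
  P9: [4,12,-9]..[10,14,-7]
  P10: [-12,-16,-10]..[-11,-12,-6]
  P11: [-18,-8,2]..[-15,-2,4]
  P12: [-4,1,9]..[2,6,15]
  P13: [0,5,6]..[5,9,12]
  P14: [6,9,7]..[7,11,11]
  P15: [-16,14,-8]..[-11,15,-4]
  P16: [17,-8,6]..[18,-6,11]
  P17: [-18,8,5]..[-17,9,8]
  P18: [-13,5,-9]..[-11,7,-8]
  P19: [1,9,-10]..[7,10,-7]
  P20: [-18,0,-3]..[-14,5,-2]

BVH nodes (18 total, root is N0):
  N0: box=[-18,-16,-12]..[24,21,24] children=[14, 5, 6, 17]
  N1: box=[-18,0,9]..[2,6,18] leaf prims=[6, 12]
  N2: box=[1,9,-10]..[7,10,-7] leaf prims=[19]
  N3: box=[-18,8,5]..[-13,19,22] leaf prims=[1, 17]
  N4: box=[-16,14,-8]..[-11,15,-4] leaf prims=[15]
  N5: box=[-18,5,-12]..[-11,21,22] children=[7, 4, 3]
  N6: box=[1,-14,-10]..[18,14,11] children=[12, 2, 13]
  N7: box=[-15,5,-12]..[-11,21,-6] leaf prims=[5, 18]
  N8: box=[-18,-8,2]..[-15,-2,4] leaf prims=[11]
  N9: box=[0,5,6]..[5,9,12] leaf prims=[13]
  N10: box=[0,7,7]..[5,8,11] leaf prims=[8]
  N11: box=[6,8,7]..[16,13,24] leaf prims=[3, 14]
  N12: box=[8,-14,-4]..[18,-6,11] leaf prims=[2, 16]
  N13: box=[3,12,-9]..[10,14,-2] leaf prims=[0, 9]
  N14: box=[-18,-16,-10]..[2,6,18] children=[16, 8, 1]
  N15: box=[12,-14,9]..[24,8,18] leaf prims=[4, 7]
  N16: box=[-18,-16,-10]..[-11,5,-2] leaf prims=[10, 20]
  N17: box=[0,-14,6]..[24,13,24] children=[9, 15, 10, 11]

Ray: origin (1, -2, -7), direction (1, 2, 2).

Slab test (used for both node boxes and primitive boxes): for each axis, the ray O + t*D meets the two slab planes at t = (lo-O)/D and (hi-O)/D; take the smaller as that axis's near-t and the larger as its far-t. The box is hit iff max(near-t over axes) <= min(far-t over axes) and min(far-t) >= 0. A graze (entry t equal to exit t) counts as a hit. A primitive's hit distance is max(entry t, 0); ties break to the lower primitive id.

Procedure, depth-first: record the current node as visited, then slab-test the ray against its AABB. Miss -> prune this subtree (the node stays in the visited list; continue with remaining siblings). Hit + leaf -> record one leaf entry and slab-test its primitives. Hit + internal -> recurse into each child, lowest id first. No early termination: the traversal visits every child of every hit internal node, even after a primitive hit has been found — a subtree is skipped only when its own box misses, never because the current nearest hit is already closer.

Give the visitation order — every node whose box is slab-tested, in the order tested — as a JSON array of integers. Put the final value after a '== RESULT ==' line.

Traverse from the root:
N0 x:[-19,23] y:[-7,23/2] z:[-5/2,31/2] -> hit [-5/2,23/2], descend [5, 6, 14, 17]
  N5 x:[-19,-12] y:[7/2,23/2] z:[-5/2,29/2] -> miss, prune
  N6 x:[0,17] y:[-6,8] z:[-3/2,9] -> hit [0,8], descend [2, 12, 13]
    N2 x:[0,6] y:[11/2,6] z:[-3/2,0] -> miss, prune
    N12 x:[7,17] y:[-6,-2] z:[3/2,9] -> miss, prune
    N13 x:[2,9] y:[7,8] z:[-1,5/2] -> miss, prune
  N14 x:[-19,1] y:[-7,4] z:[-3/2,25/2] -> hit [-3/2,1], descend [1, 8, 16]
    N1 x:[-19,1] y:[1,4] z:[8,25/2] -> miss, prune
    N8 x:[-19,-16] y:[-3,0] z:[9/2,11/2] -> miss, prune
    N16 x:[-19,-12] y:[-7,7/2] z:[-3/2,5/2] -> miss, prune
  N17 x:[-1,23] y:[-6,15/2] z:[13/2,31/2] -> hit [13/2,15/2], descend [9, 10, 11, 15]
    N9 x:[-1,4] y:[7/2,11/2] z:[13/2,19/2] -> miss, prune
    N10 x:[-1,4] y:[9/2,5] z:[7,9] -> miss, prune
    N11 x:[5,15] y:[5,15/2] z:[7,31/2] -> hit [7,15/2] leaf, test {P3(miss), P14(miss)}
    N15 x:[11,23] y:[-6,5] z:[8,25/2] -> miss, prune

Visited [0, 5, 6, 2, 12, 13, 14, 1, 8, 16, 17, 9, 10, 11, 15]. Tests: 15 box, 1 leaf. Nearest: miss.

== RESULT ==
[0, 5, 6, 2, 12, 13, 14, 1, 8, 16, 17, 9, 10, 11, 15]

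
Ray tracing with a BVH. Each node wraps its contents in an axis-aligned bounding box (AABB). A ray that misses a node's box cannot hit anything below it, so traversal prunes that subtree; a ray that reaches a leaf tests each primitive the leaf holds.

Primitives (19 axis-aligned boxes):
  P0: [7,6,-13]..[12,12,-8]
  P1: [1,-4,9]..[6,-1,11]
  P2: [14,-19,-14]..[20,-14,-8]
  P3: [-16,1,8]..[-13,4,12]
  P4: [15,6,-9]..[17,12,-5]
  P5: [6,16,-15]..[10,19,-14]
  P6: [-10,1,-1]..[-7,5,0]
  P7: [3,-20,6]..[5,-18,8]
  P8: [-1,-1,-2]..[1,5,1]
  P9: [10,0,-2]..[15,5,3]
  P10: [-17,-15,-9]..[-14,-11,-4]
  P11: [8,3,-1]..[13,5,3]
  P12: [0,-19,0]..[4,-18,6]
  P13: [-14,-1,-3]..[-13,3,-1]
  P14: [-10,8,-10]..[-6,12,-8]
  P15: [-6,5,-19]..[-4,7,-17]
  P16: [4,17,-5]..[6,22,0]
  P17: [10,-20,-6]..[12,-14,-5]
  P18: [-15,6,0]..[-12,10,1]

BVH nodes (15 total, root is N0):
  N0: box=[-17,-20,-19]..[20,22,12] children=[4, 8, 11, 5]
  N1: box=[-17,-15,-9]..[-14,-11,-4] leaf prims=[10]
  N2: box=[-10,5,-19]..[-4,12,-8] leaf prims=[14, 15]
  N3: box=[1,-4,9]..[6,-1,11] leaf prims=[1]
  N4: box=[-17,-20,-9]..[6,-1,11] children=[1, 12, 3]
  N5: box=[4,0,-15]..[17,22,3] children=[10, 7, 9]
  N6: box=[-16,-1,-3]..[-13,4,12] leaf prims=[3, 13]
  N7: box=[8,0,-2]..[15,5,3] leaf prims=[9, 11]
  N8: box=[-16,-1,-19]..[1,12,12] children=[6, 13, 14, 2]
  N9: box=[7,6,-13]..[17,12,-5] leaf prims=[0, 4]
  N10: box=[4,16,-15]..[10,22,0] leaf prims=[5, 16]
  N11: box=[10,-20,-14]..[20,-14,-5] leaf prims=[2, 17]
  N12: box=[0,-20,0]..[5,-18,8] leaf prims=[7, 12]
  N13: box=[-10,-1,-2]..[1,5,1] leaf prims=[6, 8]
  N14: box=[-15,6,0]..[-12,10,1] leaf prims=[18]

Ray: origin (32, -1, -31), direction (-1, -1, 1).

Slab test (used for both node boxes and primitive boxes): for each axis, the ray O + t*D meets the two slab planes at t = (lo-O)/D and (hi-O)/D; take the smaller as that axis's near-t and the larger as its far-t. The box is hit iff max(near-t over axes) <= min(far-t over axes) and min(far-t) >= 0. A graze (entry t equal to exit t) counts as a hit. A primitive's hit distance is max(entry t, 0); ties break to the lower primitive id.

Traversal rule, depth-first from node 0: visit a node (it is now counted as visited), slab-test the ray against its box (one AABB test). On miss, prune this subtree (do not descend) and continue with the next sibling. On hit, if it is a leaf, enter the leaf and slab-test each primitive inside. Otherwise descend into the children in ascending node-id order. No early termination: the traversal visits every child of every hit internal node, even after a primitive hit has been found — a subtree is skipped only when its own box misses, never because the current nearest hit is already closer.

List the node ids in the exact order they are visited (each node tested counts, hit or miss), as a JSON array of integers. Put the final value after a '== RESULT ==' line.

Walk:
N0 x:[12,49] y:[-23,19] z:[12,43] -> hit [12,19], descend [4, 5, 8, 11]
  N4 x:[26,49] y:[0,19] z:[22,42] -> miss, prune
  N5 x:[15,28] y:[-23,-1] z:[16,34] -> miss, prune
  N8 x:[31,48] y:[-13,0] z:[12,43] -> miss, prune
  N11 x:[12,22] y:[13,19] z:[17,26] -> hit [17,19] leaf, test {P2@t=17, P17(miss)}

Summary -> nodes [0, 4, 5, 8, 11]; box-tests=5; leaf-entries=1; first=P2

== RESULT ==
[0, 4, 5, 8, 11]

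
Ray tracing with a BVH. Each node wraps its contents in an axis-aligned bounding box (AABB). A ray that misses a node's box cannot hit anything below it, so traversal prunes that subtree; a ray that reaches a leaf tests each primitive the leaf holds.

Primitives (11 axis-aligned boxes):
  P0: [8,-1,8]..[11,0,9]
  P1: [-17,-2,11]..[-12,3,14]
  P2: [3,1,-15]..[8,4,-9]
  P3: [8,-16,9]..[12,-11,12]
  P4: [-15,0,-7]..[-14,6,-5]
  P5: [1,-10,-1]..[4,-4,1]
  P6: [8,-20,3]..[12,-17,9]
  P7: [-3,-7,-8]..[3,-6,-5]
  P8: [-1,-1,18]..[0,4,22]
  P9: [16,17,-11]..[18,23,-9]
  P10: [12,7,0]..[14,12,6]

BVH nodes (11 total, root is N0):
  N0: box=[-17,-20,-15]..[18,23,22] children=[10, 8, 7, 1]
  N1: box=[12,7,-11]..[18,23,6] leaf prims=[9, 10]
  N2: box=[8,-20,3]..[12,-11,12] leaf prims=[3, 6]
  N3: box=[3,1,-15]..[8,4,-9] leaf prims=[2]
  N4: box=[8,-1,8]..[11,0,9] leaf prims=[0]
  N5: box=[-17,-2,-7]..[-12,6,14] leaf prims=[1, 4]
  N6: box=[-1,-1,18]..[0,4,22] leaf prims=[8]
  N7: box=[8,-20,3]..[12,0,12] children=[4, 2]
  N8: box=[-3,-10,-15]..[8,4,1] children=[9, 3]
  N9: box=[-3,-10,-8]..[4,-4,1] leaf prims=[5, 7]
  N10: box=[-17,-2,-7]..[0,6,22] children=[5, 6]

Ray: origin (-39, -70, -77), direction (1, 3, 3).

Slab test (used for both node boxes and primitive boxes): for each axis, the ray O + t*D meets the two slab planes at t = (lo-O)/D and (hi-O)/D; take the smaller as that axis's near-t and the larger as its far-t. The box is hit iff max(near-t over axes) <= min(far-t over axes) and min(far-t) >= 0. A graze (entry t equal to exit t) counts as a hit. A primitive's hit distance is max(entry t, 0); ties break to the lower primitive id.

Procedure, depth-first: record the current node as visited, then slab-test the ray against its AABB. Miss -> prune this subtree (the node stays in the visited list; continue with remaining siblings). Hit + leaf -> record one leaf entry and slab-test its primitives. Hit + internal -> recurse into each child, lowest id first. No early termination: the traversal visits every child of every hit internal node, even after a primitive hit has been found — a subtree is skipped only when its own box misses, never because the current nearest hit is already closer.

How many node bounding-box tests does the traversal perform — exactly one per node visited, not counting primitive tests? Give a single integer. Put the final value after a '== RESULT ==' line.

Traverse from the root:
N0 x:[22,57] y:[50/3,31] z:[62/3,33] -> hit [22,31], descend [1, 7, 8, 10]
  N1 x:[51,57] y:[77/3,31] z:[22,83/3] -> miss, prune
  N7 x:[47,51] y:[50/3,70/3] z:[80/3,89/3] -> miss, prune
  N8 x:[36,47] y:[20,74/3] z:[62/3,26] -> miss, prune
  N10 x:[22,39] y:[68/3,76/3] z:[70/3,33] -> hit [70/3,76/3], descend [5, 6]
    N5 x:[22,27] y:[68/3,76/3] z:[70/3,91/3] -> hit [70/3,76/3] leaf, test {P1(miss), P4@t=24}
    N6 x:[38,39] y:[23,74/3] z:[95/3,33] -> miss, prune

Summary -> nodes [0, 1, 7, 8, 10, 5, 6]; box-tests=7; leaf-entries=1; first=P4

== RESULT ==
7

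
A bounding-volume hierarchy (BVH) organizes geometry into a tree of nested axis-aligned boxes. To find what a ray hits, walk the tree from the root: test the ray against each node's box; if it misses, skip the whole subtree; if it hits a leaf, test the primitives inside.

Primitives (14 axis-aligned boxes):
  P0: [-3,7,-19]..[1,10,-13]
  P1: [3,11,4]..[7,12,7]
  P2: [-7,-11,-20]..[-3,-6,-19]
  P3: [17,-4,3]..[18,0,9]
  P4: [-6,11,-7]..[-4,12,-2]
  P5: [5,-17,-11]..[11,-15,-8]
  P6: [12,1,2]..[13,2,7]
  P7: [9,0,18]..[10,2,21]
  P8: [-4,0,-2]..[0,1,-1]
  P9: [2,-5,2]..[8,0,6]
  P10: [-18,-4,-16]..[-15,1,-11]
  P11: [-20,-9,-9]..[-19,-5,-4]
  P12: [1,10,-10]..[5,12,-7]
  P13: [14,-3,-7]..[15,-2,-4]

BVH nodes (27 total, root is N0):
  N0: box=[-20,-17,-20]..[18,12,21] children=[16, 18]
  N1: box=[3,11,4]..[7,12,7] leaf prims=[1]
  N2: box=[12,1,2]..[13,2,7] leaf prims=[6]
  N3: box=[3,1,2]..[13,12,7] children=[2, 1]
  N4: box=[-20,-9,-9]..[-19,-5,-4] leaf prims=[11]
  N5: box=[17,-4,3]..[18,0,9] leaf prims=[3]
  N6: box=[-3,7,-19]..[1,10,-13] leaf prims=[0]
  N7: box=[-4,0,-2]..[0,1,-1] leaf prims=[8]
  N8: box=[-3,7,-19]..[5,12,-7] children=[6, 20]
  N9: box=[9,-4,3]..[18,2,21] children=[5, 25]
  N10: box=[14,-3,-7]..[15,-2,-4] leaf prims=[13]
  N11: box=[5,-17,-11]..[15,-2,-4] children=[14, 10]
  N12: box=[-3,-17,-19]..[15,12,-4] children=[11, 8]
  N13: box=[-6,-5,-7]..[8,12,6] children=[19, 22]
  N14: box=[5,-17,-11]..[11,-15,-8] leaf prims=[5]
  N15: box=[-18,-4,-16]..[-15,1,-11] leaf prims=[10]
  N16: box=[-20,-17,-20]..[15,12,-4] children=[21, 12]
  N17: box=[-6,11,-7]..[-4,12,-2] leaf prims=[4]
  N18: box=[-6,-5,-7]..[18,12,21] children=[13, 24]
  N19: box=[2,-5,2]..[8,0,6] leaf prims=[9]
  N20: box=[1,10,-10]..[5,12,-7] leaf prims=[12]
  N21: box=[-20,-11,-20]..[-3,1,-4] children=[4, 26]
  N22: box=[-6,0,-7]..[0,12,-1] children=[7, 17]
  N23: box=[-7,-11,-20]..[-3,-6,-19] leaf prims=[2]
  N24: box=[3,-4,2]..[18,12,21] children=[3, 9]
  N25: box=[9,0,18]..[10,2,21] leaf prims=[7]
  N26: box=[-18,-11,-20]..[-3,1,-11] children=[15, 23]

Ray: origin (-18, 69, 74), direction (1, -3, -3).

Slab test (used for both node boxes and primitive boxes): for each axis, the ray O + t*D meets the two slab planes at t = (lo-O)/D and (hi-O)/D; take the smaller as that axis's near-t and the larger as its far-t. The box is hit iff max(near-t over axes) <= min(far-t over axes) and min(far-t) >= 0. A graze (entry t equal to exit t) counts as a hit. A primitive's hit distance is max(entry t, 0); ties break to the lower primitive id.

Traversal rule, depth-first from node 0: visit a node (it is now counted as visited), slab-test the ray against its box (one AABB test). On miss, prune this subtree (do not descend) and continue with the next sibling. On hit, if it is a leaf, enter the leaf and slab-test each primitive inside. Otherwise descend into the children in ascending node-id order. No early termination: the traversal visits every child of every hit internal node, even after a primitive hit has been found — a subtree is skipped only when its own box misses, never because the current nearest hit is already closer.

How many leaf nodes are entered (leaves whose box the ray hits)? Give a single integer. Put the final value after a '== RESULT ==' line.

Trace the traversal:
N0 x:[-2,36] y:[19,86/3] z:[53/3,94/3] -> hit [19,86/3], descend [16, 18]
  N16 x:[-2,33] y:[19,86/3] z:[26,94/3] -> hit [26,86/3], descend [12, 21]
    N12 x:[15,33] y:[19,86/3] z:[26,31] -> hit [26,86/3], descend [8, 11]
      N8 x:[15,23] y:[19,62/3] z:[27,31] -> miss, prune
      N11 x:[23,33] y:[71/3,86/3] z:[26,85/3] -> hit [26,85/3], descend [10, 14]
        N10 x:[32,33] y:[71/3,24] z:[26,27] -> miss, prune
        N14 x:[23,29] y:[28,86/3] z:[82/3,85/3] -> hit [28,85/3] leaf, test {P5@t=28}
    N21 x:[-2,15] y:[68/3,80/3] z:[26,94/3] -> miss, prune
  N18 x:[12,36] y:[19,74/3] z:[53/3,27] -> hit [19,74/3], descend [13, 24]
    N13 x:[12,26] y:[19,74/3] z:[68/3,27] -> hit [68/3,74/3], descend [19, 22]
      N19 x:[20,26] y:[23,74/3] z:[68/3,24] -> hit [23,24] leaf, test {P9@t=23}
      N22 x:[12,18] y:[19,23] z:[25,27] -> miss, prune
    N24 x:[21,36] y:[19,73/3] z:[53/3,24] -> hit [21,24], descend [3, 9]
      N3 x:[21,31] y:[19,68/3] z:[67/3,24] -> hit [67/3,68/3], descend [1, 2]
        N1 x:[21,25] y:[19,58/3] z:[67/3,70/3] -> miss, prune
        N2 x:[30,31] y:[67/3,68/3] z:[67/3,24] -> miss, prune
      N9 x:[27,36] y:[67/3,73/3] z:[53/3,71/3] -> miss, prune

Visited [0, 16, 12, 8, 11, 10, 14, 21, 18, 13, 19, 22, 24, 3, 1, 2, 9]. Tests: 17 box, 2 leaf. Nearest: P9.

== RESULT ==
2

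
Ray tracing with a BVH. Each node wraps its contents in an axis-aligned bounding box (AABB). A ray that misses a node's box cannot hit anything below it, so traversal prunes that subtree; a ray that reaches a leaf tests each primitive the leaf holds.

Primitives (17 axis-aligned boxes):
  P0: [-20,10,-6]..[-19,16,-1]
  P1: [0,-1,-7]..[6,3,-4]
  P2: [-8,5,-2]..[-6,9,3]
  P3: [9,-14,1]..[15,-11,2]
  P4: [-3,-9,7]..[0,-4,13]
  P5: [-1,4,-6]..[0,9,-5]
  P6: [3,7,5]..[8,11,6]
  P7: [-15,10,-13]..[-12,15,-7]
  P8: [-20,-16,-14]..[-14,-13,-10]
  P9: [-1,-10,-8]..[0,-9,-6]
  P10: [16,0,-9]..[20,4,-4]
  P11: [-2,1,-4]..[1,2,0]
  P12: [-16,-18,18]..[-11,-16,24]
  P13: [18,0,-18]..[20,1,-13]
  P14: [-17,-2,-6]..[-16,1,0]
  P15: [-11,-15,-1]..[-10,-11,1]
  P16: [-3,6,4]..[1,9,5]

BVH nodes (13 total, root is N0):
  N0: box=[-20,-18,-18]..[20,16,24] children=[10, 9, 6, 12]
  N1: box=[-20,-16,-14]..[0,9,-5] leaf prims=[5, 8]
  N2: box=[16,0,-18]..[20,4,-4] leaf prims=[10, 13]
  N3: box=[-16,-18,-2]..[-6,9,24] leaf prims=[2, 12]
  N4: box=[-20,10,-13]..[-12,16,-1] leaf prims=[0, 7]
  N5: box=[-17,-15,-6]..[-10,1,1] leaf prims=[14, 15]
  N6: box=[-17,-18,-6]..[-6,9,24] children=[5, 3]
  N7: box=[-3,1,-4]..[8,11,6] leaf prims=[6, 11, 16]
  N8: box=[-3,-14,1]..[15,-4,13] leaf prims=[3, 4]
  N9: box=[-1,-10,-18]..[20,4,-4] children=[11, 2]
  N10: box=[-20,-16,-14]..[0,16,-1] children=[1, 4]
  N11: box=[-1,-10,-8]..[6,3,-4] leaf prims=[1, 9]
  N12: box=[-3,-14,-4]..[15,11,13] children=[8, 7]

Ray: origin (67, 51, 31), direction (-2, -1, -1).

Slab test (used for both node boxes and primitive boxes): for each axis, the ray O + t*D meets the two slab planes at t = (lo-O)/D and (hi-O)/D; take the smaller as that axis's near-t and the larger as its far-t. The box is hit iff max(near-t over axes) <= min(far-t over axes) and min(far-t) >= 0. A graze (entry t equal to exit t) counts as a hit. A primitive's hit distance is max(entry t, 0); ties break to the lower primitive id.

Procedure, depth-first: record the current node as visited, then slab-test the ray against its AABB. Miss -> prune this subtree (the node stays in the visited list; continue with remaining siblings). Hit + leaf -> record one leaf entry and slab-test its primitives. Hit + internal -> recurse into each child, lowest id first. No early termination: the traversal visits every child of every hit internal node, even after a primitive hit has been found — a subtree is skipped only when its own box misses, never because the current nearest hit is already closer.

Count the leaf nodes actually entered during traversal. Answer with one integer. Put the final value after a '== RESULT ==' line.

Trace the traversal:
N0 x:[47/2,87/2] y:[35,69] z:[7,49] -> hit [35,87/2], descend [6, 9, 10, 12]
  N6 x:[73/2,42] y:[42,69] z:[7,37] -> miss, prune
  N9 x:[47/2,34] y:[47,61] z:[35,49] -> miss, prune
  N10 x:[67/2,87/2] y:[35,67] z:[32,45] -> hit [35,87/2], descend [1, 4]
    N1 x:[67/2,87/2] y:[42,67] z:[36,45] -> hit [42,87/2] leaf, test {P5(miss), P8(miss)}
    N4 x:[79/2,87/2] y:[35,41] z:[32,44] -> hit [79/2,41] leaf, test {P0(miss), P7@t=79/2}
  N12 x:[26,35] y:[40,65] z:[18,35] -> miss, prune

7 AABB tests over nodes [0, 6, 9, 10, 1, 4, 12]; 2 leaves entered; closest P7.

== RESULT ==
2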